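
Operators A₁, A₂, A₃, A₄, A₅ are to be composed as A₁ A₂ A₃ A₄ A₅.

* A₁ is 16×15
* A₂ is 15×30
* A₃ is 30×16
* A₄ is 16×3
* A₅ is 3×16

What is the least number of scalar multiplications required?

Adjacent pairs: A₁A₂ = 16·15·30 = 7200; A₂A₃ = 15·30·16 = 7200; A₃A₄ = 30·16·3 = 1440; A₄A₅ = 16·3·16 = 768.
Length 3: A₁..A₃: k=1: 0+7200+16·15·16=11040; k=2: 7200+0+16·30·16=14880 → min 11040 | A₂..A₄: k=2: 0+1440+15·30·3=2790; k=3: 7200+0+15·16·3=7920 → min 2790 | A₃..A₅: k=3: 0+768+30·16·16=8448; k=4: 1440+0+30·3·16=2880 → min 2880.
Length 4: A₁..A₄: k=1: 0+2790+16·15·3=3510; k=2: 7200+1440+16·30·3=10080; k=3: 11040+0+16·16·3=11808 → min 3510 | A₂..A₅: k=2: 0+2880+15·30·16=10080; k=3: 7200+768+15·16·16=11808; k=4: 2790+0+15·3·16=3510 → min 3510.
Length 5: A₁..A₅: k=1: 0+3510+16·15·16=7350; k=2: 7200+2880+16·30·16=17760; k=3: 11040+768+16·16·16=15904; k=4: 3510+0+16·3·16=4278 → min 4278.
Optimal order: ((A₁ (A₂ (A₃ A₄))) A₅) with cost 4278.

4278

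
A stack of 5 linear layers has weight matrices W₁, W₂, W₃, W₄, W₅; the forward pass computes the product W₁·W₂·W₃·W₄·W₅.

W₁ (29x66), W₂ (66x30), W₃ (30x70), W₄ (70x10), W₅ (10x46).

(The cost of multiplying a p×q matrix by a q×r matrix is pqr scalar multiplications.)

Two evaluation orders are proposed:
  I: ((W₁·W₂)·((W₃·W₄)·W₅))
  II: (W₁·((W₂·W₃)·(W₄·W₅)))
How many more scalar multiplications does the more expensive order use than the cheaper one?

Order I = ((W₁·W₂)·((W₃·W₄)·W₅)): (W₁·W₂): 29×66 by 66×30 → 29×30, cost 29·66·30 = 57420; (W₃·W₄): 30×70 by 70×10 → 30×10, cost 30·70·10 = 21000; ((W₃·W₄)·W₅): 30×10 by 10×46 → 30×46, cost 30·10·46 = 13800; cumulative 34800; ((W₁·W₂)·((W₃·W₄)·W₅)): 29×30 by 30×46 → 29×46, cost 29·30·46 = 40020; cumulative 132240. Total 132240.
Order II = (W₁·((W₂·W₃)·(W₄·W₅))): (W₂·W₃): 66×30 by 30×70 → 66×70, cost 66·30·70 = 138600; (W₄·W₅): 70×10 by 10×46 → 70×46, cost 70·10·46 = 32200; ((W₂·W₃)·(W₄·W₅)): 66×70 by 70×46 → 66×46, cost 66·70·46 = 212520; cumulative 383320; (W₁·((W₂·W₃)·(W₄·W₅))): 29×66 by 66×46 → 29×46, cost 29·66·46 = 88044; cumulative 471364. Total 471364.
Difference: |132240 − 471364| = 339124.

339124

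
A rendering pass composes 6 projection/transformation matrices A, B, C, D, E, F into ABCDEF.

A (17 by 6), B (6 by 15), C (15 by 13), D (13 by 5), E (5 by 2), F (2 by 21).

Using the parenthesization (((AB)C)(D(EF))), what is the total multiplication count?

11061

(AB): 17×6 by 6×15 → 17×15, cost 17·6·15 = 1530
((AB)C): 17×15 by 15×13 → 17×13, cost 17·15·13 = 3315; cumulative 4845
(EF): 5×2 by 2×21 → 5×21, cost 5·2·21 = 210
(D(EF)): 13×5 by 5×21 → 13×21, cost 13·5·21 = 1365; cumulative 1575
(((AB)C)(D(EF))): 17×13 by 13×21 → 17×21, cost 17·13·21 = 4641; cumulative 11061
Total: 11061 scalar multiplications.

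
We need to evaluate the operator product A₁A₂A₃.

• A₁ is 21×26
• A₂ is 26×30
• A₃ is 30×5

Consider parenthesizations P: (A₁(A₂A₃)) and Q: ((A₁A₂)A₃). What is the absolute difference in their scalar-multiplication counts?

Order P = (A₁(A₂A₃)): (A₂A₃): 26×30 by 30×5 → 26×5, cost 26·30·5 = 3900; (A₁(A₂A₃)): 21×26 by 26×5 → 21×5, cost 21·26·5 = 2730; cumulative 6630. Total 6630.
Order Q = ((A₁A₂)A₃): (A₁A₂): 21×26 by 26×30 → 21×30, cost 21·26·30 = 16380; ((A₁A₂)A₃): 21×30 by 30×5 → 21×5, cost 21·30·5 = 3150; cumulative 19530. Total 19530.
Difference: |6630 − 19530| = 12900.

12900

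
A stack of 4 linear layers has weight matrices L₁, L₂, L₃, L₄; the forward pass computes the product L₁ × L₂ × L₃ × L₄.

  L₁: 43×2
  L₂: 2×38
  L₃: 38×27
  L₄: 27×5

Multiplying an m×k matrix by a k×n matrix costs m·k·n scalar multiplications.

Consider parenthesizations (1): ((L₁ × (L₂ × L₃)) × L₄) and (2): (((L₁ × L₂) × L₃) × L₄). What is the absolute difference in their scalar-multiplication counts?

Order (1) = ((L₁ × (L₂ × L₃)) × L₄): (L₂ × L₃): 2×38 by 38×27 → 2×27, cost 2·38·27 = 2052; (L₁ × (L₂ × L₃)): 43×2 by 2×27 → 43×27, cost 43·2·27 = 2322; cumulative 4374; ((L₁ × (L₂ × L₃)) × L₄): 43×27 by 27×5 → 43×5, cost 43·27·5 = 5805; cumulative 10179. Total 10179.
Order (2) = (((L₁ × L₂) × L₃) × L₄): (L₁ × L₂): 43×2 by 2×38 → 43×38, cost 43·2·38 = 3268; ((L₁ × L₂) × L₃): 43×38 by 38×27 → 43×27, cost 43·38·27 = 44118; cumulative 47386; (((L₁ × L₂) × L₃) × L₄): 43×27 by 27×5 → 43×5, cost 43·27·5 = 5805; cumulative 53191. Total 53191.
Difference: |10179 − 53191| = 43012.

43012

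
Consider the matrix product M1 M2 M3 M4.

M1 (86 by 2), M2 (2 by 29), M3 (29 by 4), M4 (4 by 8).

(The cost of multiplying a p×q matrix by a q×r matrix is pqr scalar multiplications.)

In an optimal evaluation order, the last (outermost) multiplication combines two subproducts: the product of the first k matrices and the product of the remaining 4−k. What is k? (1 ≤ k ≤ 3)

1

Adjacent pairs: M1M2 = 86·2·29 = 4988; M2M3 = 2·29·4 = 232; M3M4 = 29·4·8 = 928.
Length 3: M1..M3: k=1: 0+232+86·2·4=920; k=2: 4988+0+86·29·4=14964 → min 920 | M2..M4: k=2: 0+928+2·29·8=1392; k=3: 232+0+2·4·8=296 → min 296.
Top-level splits: k=1: (M1..M1)·(M2..M4) → 0+296+86·2·8 = 1672; k=2: (M1..M2)·(M3..M4) → 4988+928+86·29·8 = 25868; k=3: (M1..M3)·(M4..M4) → 920+0+86·4·8 = 3672.
Best split is after M1, i.e. k = 1.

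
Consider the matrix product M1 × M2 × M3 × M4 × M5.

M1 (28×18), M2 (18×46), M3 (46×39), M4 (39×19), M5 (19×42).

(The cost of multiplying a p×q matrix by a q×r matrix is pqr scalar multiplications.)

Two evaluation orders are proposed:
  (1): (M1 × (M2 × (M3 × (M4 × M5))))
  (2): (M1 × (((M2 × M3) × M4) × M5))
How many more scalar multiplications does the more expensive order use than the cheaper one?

Order (1) = (M1 × (M2 × (M3 × (M4 × M5)))): (M4 × M5): 39×19 by 19×42 → 39×42, cost 39·19·42 = 31122; (M3 × (M4 × M5)): 46×39 by 39×42 → 46×42, cost 46·39·42 = 75348; cumulative 106470; (M2 × (M3 × (M4 × M5))): 18×46 by 46×42 → 18×42, cost 18·46·42 = 34776; cumulative 141246; (M1 × (M2 × (M3 × (M4 × M5)))): 28×18 by 18×42 → 28×42, cost 28·18·42 = 21168; cumulative 162414. Total 162414.
Order (2) = (M1 × (((M2 × M3) × M4) × M5)): (M2 × M3): 18×46 by 46×39 → 18×39, cost 18·46·39 = 32292; ((M2 × M3) × M4): 18×39 by 39×19 → 18×19, cost 18·39·19 = 13338; cumulative 45630; (((M2 × M3) × M4) × M5): 18×19 by 19×42 → 18×42, cost 18·19·42 = 14364; cumulative 59994; (M1 × (((M2 × M3) × M4) × M5)): 28×18 by 18×42 → 28×42, cost 28·18·42 = 21168; cumulative 81162. Total 81162.
Difference: |162414 − 81162| = 81252.

81252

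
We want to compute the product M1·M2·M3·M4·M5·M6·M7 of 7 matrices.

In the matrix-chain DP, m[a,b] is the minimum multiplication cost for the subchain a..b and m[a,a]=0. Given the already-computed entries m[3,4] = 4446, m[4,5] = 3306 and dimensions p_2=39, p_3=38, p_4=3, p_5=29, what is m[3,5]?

m[3,5] = min over k∈[3,4] of m[3,k]+m[k+1,5]+p_{2}·p_k·p_{5}.
k=3: 0 + 3306 + 39·38·29 = 46284; k=4: 4446 + 0 + 39·3·29 = 7839.
Minimum: 7839 at k=4.

7839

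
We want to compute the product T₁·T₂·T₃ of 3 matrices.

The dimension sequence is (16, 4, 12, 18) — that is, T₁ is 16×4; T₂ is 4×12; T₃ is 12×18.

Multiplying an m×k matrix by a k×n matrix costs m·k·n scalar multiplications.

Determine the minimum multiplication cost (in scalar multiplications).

Order (T₁·(T₂·T₃)): (T₂·T₃): 4×12 by 12×18 → 4×18, cost 4·12·18 = 864; (T₁·(T₂·T₃)): 16×4 by 4×18 → 16×18, cost 16·4·18 = 1152; cumulative 2016. Total 2016.
Order ((T₁·T₂)·T₃): (T₁·T₂): 16×4 by 4×12 → 16×12, cost 16·4·12 = 768; ((T₁·T₂)·T₃): 16×12 by 12×18 → 16×18, cost 16·12·18 = 3456; cumulative 4224. Total 4224.
Minimum: 2016.

2016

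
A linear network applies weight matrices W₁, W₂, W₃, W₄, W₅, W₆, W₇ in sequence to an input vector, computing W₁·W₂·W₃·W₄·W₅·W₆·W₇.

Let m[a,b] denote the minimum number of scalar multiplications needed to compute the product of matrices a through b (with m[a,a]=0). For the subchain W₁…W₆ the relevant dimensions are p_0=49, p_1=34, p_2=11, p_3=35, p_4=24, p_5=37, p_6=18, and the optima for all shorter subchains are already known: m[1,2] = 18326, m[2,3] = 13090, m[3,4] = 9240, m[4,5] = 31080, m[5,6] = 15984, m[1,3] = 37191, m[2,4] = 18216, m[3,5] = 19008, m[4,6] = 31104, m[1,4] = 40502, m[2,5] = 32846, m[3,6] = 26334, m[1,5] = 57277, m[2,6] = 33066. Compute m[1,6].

m[1,6] = min over k∈[1,5] of m[1,k]+m[k+1,6]+p_{0}·p_k·p_{6}.
k=1: 0 + 33066 + 49·34·18 = 63054; k=2: 18326 + 26334 + 49·11·18 = 54362; k=3: 37191 + 31104 + 49·35·18 = 99165; k=4: 40502 + 15984 + 49·24·18 = 77654; k=5: 57277 + 0 + 49·37·18 = 89911.
Minimum: 54362 at k=2.

54362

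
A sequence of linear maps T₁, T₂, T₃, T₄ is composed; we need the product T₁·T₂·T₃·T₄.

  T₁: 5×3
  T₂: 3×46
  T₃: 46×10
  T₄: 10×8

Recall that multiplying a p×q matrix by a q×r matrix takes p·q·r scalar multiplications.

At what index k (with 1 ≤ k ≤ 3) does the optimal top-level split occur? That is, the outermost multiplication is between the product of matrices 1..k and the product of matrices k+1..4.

1

Adjacent pairs: T₁T₂ = 5·3·46 = 690; T₂T₃ = 3·46·10 = 1380; T₃T₄ = 46·10·8 = 3680.
Length 3: T₁..T₃: k=1: 0+1380+5·3·10=1530; k=2: 690+0+5·46·10=2990 → min 1530 | T₂..T₄: k=2: 0+3680+3·46·8=4784; k=3: 1380+0+3·10·8=1620 → min 1620.
Top-level splits: k=1: (T₁..T₁)·(T₂..T₄) → 0+1620+5·3·8 = 1740; k=2: (T₁..T₂)·(T₃..T₄) → 690+3680+5·46·8 = 6210; k=3: (T₁..T₃)·(T₄..T₄) → 1530+0+5·10·8 = 1930.
Best split is after T₁, i.e. k = 1.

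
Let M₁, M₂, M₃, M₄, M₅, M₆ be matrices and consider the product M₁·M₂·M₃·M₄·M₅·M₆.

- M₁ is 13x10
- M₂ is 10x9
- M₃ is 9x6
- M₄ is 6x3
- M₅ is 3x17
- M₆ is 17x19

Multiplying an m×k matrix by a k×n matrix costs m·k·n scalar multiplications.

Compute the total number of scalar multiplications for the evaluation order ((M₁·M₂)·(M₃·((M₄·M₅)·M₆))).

6663

(M₁·M₂): 13×10 by 10×9 → 13×9, cost 13·10·9 = 1170
(M₄·M₅): 6×3 by 3×17 → 6×17, cost 6·3·17 = 306
((M₄·M₅)·M₆): 6×17 by 17×19 → 6×19, cost 6·17·19 = 1938; cumulative 2244
(M₃·((M₄·M₅)·M₆)): 9×6 by 6×19 → 9×19, cost 9·6·19 = 1026; cumulative 3270
((M₁·M₂)·(M₃·((M₄·M₅)·M₆))): 13×9 by 9×19 → 13×19, cost 13·9·19 = 2223; cumulative 6663
Total: 6663 scalar multiplications.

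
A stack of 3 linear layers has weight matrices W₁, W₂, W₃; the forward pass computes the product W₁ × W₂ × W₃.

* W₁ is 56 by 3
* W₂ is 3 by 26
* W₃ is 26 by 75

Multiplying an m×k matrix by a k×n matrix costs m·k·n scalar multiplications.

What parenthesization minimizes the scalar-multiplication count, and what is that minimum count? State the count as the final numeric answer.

(W₁ × (W₂ × W₃)): cost 18450.
((W₁ × W₂) × W₃): cost 113568.
Optimal: (W₁ × (W₂ × W₃)) with cost 18450.

18450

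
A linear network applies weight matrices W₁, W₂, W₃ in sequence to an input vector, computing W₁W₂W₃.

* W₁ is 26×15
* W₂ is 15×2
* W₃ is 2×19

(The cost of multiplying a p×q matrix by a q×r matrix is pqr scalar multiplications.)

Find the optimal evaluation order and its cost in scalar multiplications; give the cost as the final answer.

(W₁(W₂W₃)): cost 7980.
((W₁W₂)W₃): cost 1768.
Optimal: ((W₁W₂)W₃) with cost 1768.

1768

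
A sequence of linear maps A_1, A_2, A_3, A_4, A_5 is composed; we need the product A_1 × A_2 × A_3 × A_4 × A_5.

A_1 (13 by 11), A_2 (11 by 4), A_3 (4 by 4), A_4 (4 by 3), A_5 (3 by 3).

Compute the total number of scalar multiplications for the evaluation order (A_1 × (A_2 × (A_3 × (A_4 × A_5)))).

(A_4 × A_5): 4×3 by 3×3 → 4×3, cost 4·3·3 = 36
(A_3 × (A_4 × A_5)): 4×4 by 4×3 → 4×3, cost 4·4·3 = 48; cumulative 84
(A_2 × (A_3 × (A_4 × A_5))): 11×4 by 4×3 → 11×3, cost 11·4·3 = 132; cumulative 216
(A_1 × (A_2 × (A_3 × (A_4 × A_5)))): 13×11 by 11×3 → 13×3, cost 13·11·3 = 429; cumulative 645
Total: 645 scalar multiplications.

645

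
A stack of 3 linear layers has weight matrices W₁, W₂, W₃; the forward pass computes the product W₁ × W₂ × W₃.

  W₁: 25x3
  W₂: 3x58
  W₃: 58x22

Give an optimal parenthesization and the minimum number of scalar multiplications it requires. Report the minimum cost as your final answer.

(W₁ × (W₂ × W₃)): cost 5478.
((W₁ × W₂) × W₃): cost 36250.
Optimal: (W₁ × (W₂ × W₃)) with cost 5478.

5478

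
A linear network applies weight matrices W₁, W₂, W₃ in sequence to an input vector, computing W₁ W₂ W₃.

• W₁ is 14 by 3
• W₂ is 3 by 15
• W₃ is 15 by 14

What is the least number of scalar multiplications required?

Order (W₁ (W₂ W₃)): (W₂ W₃): 3×15 by 15×14 → 3×14, cost 3·15·14 = 630; (W₁ (W₂ W₃)): 14×3 by 3×14 → 14×14, cost 14·3·14 = 588; cumulative 1218. Total 1218.
Order ((W₁ W₂) W₃): (W₁ W₂): 14×3 by 3×15 → 14×15, cost 14·3·15 = 630; ((W₁ W₂) W₃): 14×15 by 15×14 → 14×14, cost 14·15·14 = 2940; cumulative 3570. Total 3570.
Minimum: 1218.

1218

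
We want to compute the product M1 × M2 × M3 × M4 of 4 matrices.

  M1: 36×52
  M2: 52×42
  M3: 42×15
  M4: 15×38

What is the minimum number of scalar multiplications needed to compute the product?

Adjacent pairs: M1M2 = 36·52·42 = 78624; M2M3 = 52·42·15 = 32760; M3M4 = 42·15·38 = 23940.
Length 3: M1..M3: k=1: 0+32760+36·52·15=60840; k=2: 78624+0+36·42·15=101304 → min 60840 | M2..M4: k=2: 0+23940+52·42·38=106932; k=3: 32760+0+52·15·38=62400 → min 62400.
Length 4: M1..M4: k=1: 0+62400+36·52·38=133536; k=2: 78624+23940+36·42·38=160020; k=3: 60840+0+36·15·38=81360 → min 81360.
Optimal order: ((M1 × (M2 × M3)) × M4) with cost 81360.

81360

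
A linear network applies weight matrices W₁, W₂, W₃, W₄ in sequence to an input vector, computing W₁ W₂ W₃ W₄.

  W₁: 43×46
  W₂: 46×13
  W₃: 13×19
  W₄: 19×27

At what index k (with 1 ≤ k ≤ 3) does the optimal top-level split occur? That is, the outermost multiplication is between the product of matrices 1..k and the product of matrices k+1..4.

Adjacent pairs: W₁W₂ = 43·46·13 = 25714; W₂W₃ = 46·13·19 = 11362; W₃W₄ = 13·19·27 = 6669.
Length 3: W₁..W₃: k=1: 0+11362+43·46·19=48944; k=2: 25714+0+43·13·19=36335 → min 36335 | W₂..W₄: k=2: 0+6669+46·13·27=22815; k=3: 11362+0+46·19·27=34960 → min 22815.
Top-level splits: k=1: (W₁..W₁)·(W₂..W₄) → 0+22815+43·46·27 = 76221; k=2: (W₁..W₂)·(W₃..W₄) → 25714+6669+43·13·27 = 47476; k=3: (W₁..W₃)·(W₄..W₄) → 36335+0+43·19·27 = 58394.
Best split is after W₂, i.e. k = 2.

2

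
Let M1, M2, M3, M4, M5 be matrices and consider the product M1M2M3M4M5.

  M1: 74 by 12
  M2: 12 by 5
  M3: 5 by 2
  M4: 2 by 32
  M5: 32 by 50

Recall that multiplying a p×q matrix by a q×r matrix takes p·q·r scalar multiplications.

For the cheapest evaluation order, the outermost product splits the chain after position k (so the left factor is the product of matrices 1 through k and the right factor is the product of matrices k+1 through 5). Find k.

Adjacent pairs: M1M2 = 74·12·5 = 4440; M2M3 = 12·5·2 = 120; M3M4 = 5·2·32 = 320; M4M5 = 2·32·50 = 3200.
Length 3: M1..M3: k=1: 0+120+74·12·2=1896; k=2: 4440+0+74·5·2=5180 → min 1896 | M2..M4: k=2: 0+320+12·5·32=2240; k=3: 120+0+12·2·32=888 → min 888 | M3..M5: k=3: 0+3200+5·2·50=3700; k=4: 320+0+5·32·50=8320 → min 3700.
Length 4: M1..M4: k=1: 0+888+74·12·32=29304; k=2: 4440+320+74·5·32=16600; k=3: 1896+0+74·2·32=6632 → min 6632 | M2..M5: k=2: 0+3700+12·5·50=6700; k=3: 120+3200+12·2·50=4520; k=4: 888+0+12·32·50=20088 → min 4520.
Top-level splits: k=1: (M1..M1)·(M2..M5) → 0+4520+74·12·50 = 48920; k=2: (M1..M2)·(M3..M5) → 4440+3700+74·5·50 = 26640; k=3: (M1..M3)·(M4..M5) → 1896+3200+74·2·50 = 12496; k=4: (M1..M4)·(M5..M5) → 6632+0+74·32·50 = 125032.
Best split is after M3, i.e. k = 3.

3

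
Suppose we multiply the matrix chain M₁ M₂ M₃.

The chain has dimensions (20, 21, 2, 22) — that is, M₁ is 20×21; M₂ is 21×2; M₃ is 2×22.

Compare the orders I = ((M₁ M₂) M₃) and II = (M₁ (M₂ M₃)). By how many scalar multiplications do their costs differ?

8444

Order I = ((M₁ M₂) M₃): (M₁ M₂): 20×21 by 21×2 → 20×2, cost 20·21·2 = 840; ((M₁ M₂) M₃): 20×2 by 2×22 → 20×22, cost 20·2·22 = 880; cumulative 1720. Total 1720.
Order II = (M₁ (M₂ M₃)): (M₂ M₃): 21×2 by 2×22 → 21×22, cost 21·2·22 = 924; (M₁ (M₂ M₃)): 20×21 by 21×22 → 20×22, cost 20·21·22 = 9240; cumulative 10164. Total 10164.
Difference: |1720 − 10164| = 8444.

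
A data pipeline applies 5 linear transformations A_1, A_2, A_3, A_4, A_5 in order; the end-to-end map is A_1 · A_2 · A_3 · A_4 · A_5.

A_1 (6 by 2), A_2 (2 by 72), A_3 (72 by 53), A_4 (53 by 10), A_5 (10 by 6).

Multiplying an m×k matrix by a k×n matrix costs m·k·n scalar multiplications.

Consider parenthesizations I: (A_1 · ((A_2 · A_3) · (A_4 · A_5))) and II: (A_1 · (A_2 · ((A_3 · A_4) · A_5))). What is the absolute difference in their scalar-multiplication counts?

31896

Order I = (A_1 · ((A_2 · A_3) · (A_4 · A_5))): (A_2 · A_3): 2×72 by 72×53 → 2×53, cost 2·72·53 = 7632; (A_4 · A_5): 53×10 by 10×6 → 53×6, cost 53·10·6 = 3180; ((A_2 · A_3) · (A_4 · A_5)): 2×53 by 53×6 → 2×6, cost 2·53·6 = 636; cumulative 11448; (A_1 · ((A_2 · A_3) · (A_4 · A_5))): 6×2 by 2×6 → 6×6, cost 6·2·6 = 72; cumulative 11520. Total 11520.
Order II = (A_1 · (A_2 · ((A_3 · A_4) · A_5))): (A_3 · A_4): 72×53 by 53×10 → 72×10, cost 72·53·10 = 38160; ((A_3 · A_4) · A_5): 72×10 by 10×6 → 72×6, cost 72·10·6 = 4320; cumulative 42480; (A_2 · ((A_3 · A_4) · A_5)): 2×72 by 72×6 → 2×6, cost 2·72·6 = 864; cumulative 43344; (A_1 · (A_2 · ((A_3 · A_4) · A_5))): 6×2 by 2×6 → 6×6, cost 6·2·6 = 72; cumulative 43416. Total 43416.
Difference: |11520 − 43416| = 31896.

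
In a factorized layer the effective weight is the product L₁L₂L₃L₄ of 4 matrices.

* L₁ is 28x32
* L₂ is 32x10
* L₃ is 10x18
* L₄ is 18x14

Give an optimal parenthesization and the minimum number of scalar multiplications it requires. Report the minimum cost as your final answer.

Adjacent pairs: L₁L₂ = 28·32·10 = 8960; L₂L₃ = 32·10·18 = 5760; L₃L₄ = 10·18·14 = 2520.
Length 3: L₁..L₃: k=1: 0+5760+28·32·18=21888; k=2: 8960+0+28·10·18=14000 → min 14000 | L₂..L₄: k=2: 0+2520+32·10·14=7000; k=3: 5760+0+32·18·14=13824 → min 7000.
Length 4: L₁..L₄: k=1: 0+7000+28·32·14=19544; k=2: 8960+2520+28·10·14=15400; k=3: 14000+0+28·18·14=21056 → min 15400.
Optimal parenthesization: ((L₁L₂)(L₃L₄)) with cost 15400.

15400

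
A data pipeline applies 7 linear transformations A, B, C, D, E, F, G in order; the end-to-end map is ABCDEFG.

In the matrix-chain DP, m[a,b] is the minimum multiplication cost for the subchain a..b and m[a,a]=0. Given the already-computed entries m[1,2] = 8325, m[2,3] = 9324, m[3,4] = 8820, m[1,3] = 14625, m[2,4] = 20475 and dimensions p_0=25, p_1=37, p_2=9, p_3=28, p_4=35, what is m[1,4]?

m[1,4] = min over k∈[1,3] of m[1,k]+m[k+1,4]+p_{0}·p_k·p_{4}.
k=1: 0 + 20475 + 25·37·35 = 52850; k=2: 8325 + 8820 + 25·9·35 = 25020; k=3: 14625 + 0 + 25·28·35 = 39125.
Minimum: 25020 at k=2.

25020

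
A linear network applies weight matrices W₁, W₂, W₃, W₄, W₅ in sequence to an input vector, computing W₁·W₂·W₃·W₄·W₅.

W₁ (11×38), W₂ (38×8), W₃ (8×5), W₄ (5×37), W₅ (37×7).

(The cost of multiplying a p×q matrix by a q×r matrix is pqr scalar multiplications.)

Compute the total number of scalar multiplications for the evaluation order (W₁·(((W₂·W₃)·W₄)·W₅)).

21318

(W₂·W₃): 38×8 by 8×5 → 38×5, cost 38·8·5 = 1520
((W₂·W₃)·W₄): 38×5 by 5×37 → 38×37, cost 38·5·37 = 7030; cumulative 8550
(((W₂·W₃)·W₄)·W₅): 38×37 by 37×7 → 38×7, cost 38·37·7 = 9842; cumulative 18392
(W₁·(((W₂·W₃)·W₄)·W₅)): 11×38 by 38×7 → 11×7, cost 11·38·7 = 2926; cumulative 21318
Total: 21318 scalar multiplications.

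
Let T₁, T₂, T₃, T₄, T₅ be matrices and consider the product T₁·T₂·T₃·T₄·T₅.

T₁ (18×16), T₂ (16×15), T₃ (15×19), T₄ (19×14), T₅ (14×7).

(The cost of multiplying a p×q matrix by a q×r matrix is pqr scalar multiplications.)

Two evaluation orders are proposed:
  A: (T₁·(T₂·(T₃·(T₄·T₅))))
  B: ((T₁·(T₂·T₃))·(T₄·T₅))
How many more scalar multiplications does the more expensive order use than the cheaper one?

6735

Order A = (T₁·(T₂·(T₃·(T₄·T₅)))): (T₄·T₅): 19×14 by 14×7 → 19×7, cost 19·14·7 = 1862; (T₃·(T₄·T₅)): 15×19 by 19×7 → 15×7, cost 15·19·7 = 1995; cumulative 3857; (T₂·(T₃·(T₄·T₅))): 16×15 by 15×7 → 16×7, cost 16·15·7 = 1680; cumulative 5537; (T₁·(T₂·(T₃·(T₄·T₅)))): 18×16 by 16×7 → 18×7, cost 18·16·7 = 2016; cumulative 7553. Total 7553.
Order B = ((T₁·(T₂·T₃))·(T₄·T₅)): (T₂·T₃): 16×15 by 15×19 → 16×19, cost 16·15·19 = 4560; (T₁·(T₂·T₃)): 18×16 by 16×19 → 18×19, cost 18·16·19 = 5472; cumulative 10032; (T₄·T₅): 19×14 by 14×7 → 19×7, cost 19·14·7 = 1862; ((T₁·(T₂·T₃))·(T₄·T₅)): 18×19 by 19×7 → 18×7, cost 18·19·7 = 2394; cumulative 14288. Total 14288.
Difference: |7553 − 14288| = 6735.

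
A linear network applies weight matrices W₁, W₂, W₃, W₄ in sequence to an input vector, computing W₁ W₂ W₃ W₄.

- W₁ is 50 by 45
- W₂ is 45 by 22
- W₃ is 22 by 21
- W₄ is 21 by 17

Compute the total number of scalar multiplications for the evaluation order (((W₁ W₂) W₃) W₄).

90450

(W₁ W₂): 50×45 by 45×22 → 50×22, cost 50·45·22 = 49500
((W₁ W₂) W₃): 50×22 by 22×21 → 50×21, cost 50·22·21 = 23100; cumulative 72600
(((W₁ W₂) W₃) W₄): 50×21 by 21×17 → 50×17, cost 50·21·17 = 17850; cumulative 90450
Total: 90450 scalar multiplications.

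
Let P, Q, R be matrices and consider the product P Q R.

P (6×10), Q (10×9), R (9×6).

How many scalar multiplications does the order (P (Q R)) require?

(Q R): 10×9 by 9×6 → 10×6, cost 10·9·6 = 540
(P (Q R)): 6×10 by 10×6 → 6×6, cost 6·10·6 = 360; cumulative 900
Total: 900 scalar multiplications.

900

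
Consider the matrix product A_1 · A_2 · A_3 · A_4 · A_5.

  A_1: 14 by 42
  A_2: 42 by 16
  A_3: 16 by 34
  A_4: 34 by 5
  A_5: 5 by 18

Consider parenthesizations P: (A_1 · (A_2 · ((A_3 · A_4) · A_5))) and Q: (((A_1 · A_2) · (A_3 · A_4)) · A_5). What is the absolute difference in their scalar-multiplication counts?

12332

Order P = (A_1 · (A_2 · ((A_3 · A_4) · A_5))): (A_3 · A_4): 16×34 by 34×5 → 16×5, cost 16·34·5 = 2720; ((A_3 · A_4) · A_5): 16×5 by 5×18 → 16×18, cost 16·5·18 = 1440; cumulative 4160; (A_2 · ((A_3 · A_4) · A_5)): 42×16 by 16×18 → 42×18, cost 42·16·18 = 12096; cumulative 16256; (A_1 · (A_2 · ((A_3 · A_4) · A_5))): 14×42 by 42×18 → 14×18, cost 14·42·18 = 10584; cumulative 26840. Total 26840.
Order Q = (((A_1 · A_2) · (A_3 · A_4)) · A_5): (A_1 · A_2): 14×42 by 42×16 → 14×16, cost 14·42·16 = 9408; (A_3 · A_4): 16×34 by 34×5 → 16×5, cost 16·34·5 = 2720; ((A_1 · A_2) · (A_3 · A_4)): 14×16 by 16×5 → 14×5, cost 14·16·5 = 1120; cumulative 13248; (((A_1 · A_2) · (A_3 · A_4)) · A_5): 14×5 by 5×18 → 14×18, cost 14·5·18 = 1260; cumulative 14508. Total 14508.
Difference: |26840 − 14508| = 12332.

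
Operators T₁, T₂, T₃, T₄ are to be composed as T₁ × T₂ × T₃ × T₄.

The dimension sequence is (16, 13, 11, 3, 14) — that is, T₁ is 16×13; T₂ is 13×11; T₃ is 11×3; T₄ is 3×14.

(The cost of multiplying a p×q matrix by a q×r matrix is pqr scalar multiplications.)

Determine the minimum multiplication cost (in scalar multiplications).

1725

Adjacent pairs: T₁T₂ = 16·13·11 = 2288; T₂T₃ = 13·11·3 = 429; T₃T₄ = 11·3·14 = 462.
Length 3: T₁..T₃: k=1: 0+429+16·13·3=1053; k=2: 2288+0+16·11·3=2816 → min 1053 | T₂..T₄: k=2: 0+462+13·11·14=2464; k=3: 429+0+13·3·14=975 → min 975.
Length 4: T₁..T₄: k=1: 0+975+16·13·14=3887; k=2: 2288+462+16·11·14=5214; k=3: 1053+0+16·3·14=1725 → min 1725.
Optimal order: ((T₁ × (T₂ × T₃)) × T₄) with cost 1725.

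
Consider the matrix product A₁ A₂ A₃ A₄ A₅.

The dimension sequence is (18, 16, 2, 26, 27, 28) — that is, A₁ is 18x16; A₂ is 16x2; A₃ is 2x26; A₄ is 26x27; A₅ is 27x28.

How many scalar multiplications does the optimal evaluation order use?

4500

Adjacent pairs: A₁A₂ = 18·16·2 = 576; A₂A₃ = 16·2·26 = 832; A₃A₄ = 2·26·27 = 1404; A₄A₅ = 26·27·28 = 19656.
Length 3: A₁..A₃: k=1: 0+832+18·16·26=8320; k=2: 576+0+18·2·26=1512 → min 1512 | A₂..A₄: k=2: 0+1404+16·2·27=2268; k=3: 832+0+16·26·27=12064 → min 2268 | A₃..A₅: k=3: 0+19656+2·26·28=21112; k=4: 1404+0+2·27·28=2916 → min 2916.
Length 4: A₁..A₄: k=1: 0+2268+18·16·27=10044; k=2: 576+1404+18·2·27=2952; k=3: 1512+0+18·26·27=14148 → min 2952 | A₂..A₅: k=2: 0+2916+16·2·28=3812; k=3: 832+19656+16·26·28=32136; k=4: 2268+0+16·27·28=14364 → min 3812.
Length 5: A₁..A₅: k=1: 0+3812+18·16·28=11876; k=2: 576+2916+18·2·28=4500; k=3: 1512+19656+18·26·28=34272; k=4: 2952+0+18·27·28=16560 → min 4500.
Optimal order: ((A₁ A₂) ((A₃ A₄) A₅)) with cost 4500.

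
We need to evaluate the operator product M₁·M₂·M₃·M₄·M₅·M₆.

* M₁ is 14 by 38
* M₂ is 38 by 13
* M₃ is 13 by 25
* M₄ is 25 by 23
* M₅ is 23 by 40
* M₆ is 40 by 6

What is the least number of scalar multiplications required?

Adjacent pairs: M₁M₂ = 14·38·13 = 6916; M₂M₃ = 38·13·25 = 12350; M₃M₄ = 13·25·23 = 7475; M₄M₅ = 25·23·40 = 23000; M₅M₆ = 23·40·6 = 5520.
Length 3: M₁..M₃: k=1: 0+12350+14·38·25=25650; k=2: 6916+0+14·13·25=11466 → min 11466 | M₂..M₄: k=2: 0+7475+38·13·23=18837; k=3: 12350+0+38·25·23=34200 → min 18837 | M₃..M₅: k=3: 0+23000+13·25·40=36000; k=4: 7475+0+13·23·40=19435 → min 19435 | M₄..M₆: k=4: 0+5520+25·23·6=8970; k=5: 23000+0+25·40·6=29000 → min 8970.
Length 4: M₁..M₄: k=1: 0+18837+14·38·23=31073; k=2: 6916+7475+14·13·23=18577; k=3: 11466+0+14·25·23=19516 → min 18577 | M₂..M₅: k=2: 0+19435+38·13·40=39195; k=3: 12350+23000+38·25·40=73350; k=4: 18837+0+38·23·40=53797 → min 39195 | M₃..M₆: k=3: 0+8970+13·25·6=10920; k=4: 7475+5520+13·23·6=14789; k=5: 19435+0+13·40·6=22555 → min 10920.
Length 5: M₁..M₅: k=1: 0+39195+14·38·40=60475; k=2: 6916+19435+14·13·40=33631; k=3: 11466+23000+14·25·40=48466; k=4: 18577+0+14·23·40=31457 → min 31457 | M₂..M₆: k=2: 0+10920+38·13·6=13884; k=3: 12350+8970+38·25·6=27020; k=4: 18837+5520+38·23·6=29601; k=5: 39195+0+38·40·6=48315 → min 13884.
Length 6: M₁..M₆: k=1: 0+13884+14·38·6=17076; k=2: 6916+10920+14·13·6=18928; k=3: 11466+8970+14·25·6=22536; k=4: 18577+5520+14·23·6=26029; k=5: 31457+0+14·40·6=34817 → min 17076.
Optimal order: (M₁·(M₂·(M₃·(M₄·(M₅·M₆))))) with cost 17076.

17076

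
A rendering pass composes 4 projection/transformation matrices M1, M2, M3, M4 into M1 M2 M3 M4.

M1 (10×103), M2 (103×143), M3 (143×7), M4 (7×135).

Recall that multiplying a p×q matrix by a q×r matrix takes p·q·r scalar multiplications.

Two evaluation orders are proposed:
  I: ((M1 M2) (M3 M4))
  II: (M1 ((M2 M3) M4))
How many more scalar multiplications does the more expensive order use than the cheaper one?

Order I = ((M1 M2) (M3 M4)): (M1 M2): 10×103 by 103×143 → 10×143, cost 10·103·143 = 147290; (M3 M4): 143×7 by 7×135 → 143×135, cost 143·7·135 = 135135; ((M1 M2) (M3 M4)): 10×143 by 143×135 → 10×135, cost 10·143·135 = 193050; cumulative 475475. Total 475475.
Order II = (M1 ((M2 M3) M4)): (M2 M3): 103×143 by 143×7 → 103×7, cost 103·143·7 = 103103; ((M2 M3) M4): 103×7 by 7×135 → 103×135, cost 103·7·135 = 97335; cumulative 200438; (M1 ((M2 M3) M4)): 10×103 by 103×135 → 10×135, cost 10·103·135 = 139050; cumulative 339488. Total 339488.
Difference: |475475 − 339488| = 135987.

135987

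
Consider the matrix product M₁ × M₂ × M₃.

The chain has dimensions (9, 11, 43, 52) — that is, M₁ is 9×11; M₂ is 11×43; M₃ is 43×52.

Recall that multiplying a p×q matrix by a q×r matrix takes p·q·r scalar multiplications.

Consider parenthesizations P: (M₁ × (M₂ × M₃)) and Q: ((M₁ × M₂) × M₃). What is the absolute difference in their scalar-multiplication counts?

Order P = (M₁ × (M₂ × M₃)): (M₂ × M₃): 11×43 by 43×52 → 11×52, cost 11·43·52 = 24596; (M₁ × (M₂ × M₃)): 9×11 by 11×52 → 9×52, cost 9·11·52 = 5148; cumulative 29744. Total 29744.
Order Q = ((M₁ × M₂) × M₃): (M₁ × M₂): 9×11 by 11×43 → 9×43, cost 9·11·43 = 4257; ((M₁ × M₂) × M₃): 9×43 by 43×52 → 9×52, cost 9·43·52 = 20124; cumulative 24381. Total 24381.
Difference: |29744 − 24381| = 5363.

5363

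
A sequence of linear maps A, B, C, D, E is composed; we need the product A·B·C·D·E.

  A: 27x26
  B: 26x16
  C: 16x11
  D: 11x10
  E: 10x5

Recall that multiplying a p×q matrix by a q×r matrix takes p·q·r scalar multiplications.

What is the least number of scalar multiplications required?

Adjacent pairs: AB = 27·26·16 = 11232; BC = 26·16·11 = 4576; CD = 16·11·10 = 1760; DE = 11·10·5 = 550.
Length 3: A..C: k=1: 0+4576+27·26·11=12298; k=2: 11232+0+27·16·11=15984 → min 12298 | B..D: k=2: 0+1760+26·16·10=5920; k=3: 4576+0+26·11·10=7436 → min 5920 | C..E: k=3: 0+550+16·11·5=1430; k=4: 1760+0+16·10·5=2560 → min 1430.
Length 4: A..D: k=1: 0+5920+27·26·10=12940; k=2: 11232+1760+27·16·10=17312; k=3: 12298+0+27·11·10=15268 → min 12940 | B..E: k=2: 0+1430+26·16·5=3510; k=3: 4576+550+26·11·5=6556; k=4: 5920+0+26·10·5=7220 → min 3510.
Length 5: A..E: k=1: 0+3510+27·26·5=7020; k=2: 11232+1430+27·16·5=14822; k=3: 12298+550+27·11·5=14333; k=4: 12940+0+27·10·5=14290 → min 7020.
Optimal order: (A·(B·(C·(D·E)))) with cost 7020.

7020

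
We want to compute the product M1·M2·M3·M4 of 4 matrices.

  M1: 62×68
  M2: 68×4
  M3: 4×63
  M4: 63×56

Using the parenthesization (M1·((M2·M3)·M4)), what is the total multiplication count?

493136

(M2·M3): 68×4 by 4×63 → 68×63, cost 68·4·63 = 17136
((M2·M3)·M4): 68×63 by 63×56 → 68×56, cost 68·63·56 = 239904; cumulative 257040
(M1·((M2·M3)·M4)): 62×68 by 68×56 → 62×56, cost 62·68·56 = 236096; cumulative 493136
Total: 493136 scalar multiplications.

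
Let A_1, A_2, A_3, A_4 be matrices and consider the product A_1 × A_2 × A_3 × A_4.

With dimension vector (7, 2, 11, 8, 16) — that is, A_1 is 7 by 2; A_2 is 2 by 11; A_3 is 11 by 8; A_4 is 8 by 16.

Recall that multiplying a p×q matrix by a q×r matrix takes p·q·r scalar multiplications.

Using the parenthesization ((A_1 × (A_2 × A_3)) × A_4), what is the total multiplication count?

(A_2 × A_3): 2×11 by 11×8 → 2×8, cost 2·11·8 = 176
(A_1 × (A_2 × A_3)): 7×2 by 2×8 → 7×8, cost 7·2·8 = 112; cumulative 288
((A_1 × (A_2 × A_3)) × A_4): 7×8 by 8×16 → 7×16, cost 7·8·16 = 896; cumulative 1184
Total: 1184 scalar multiplications.

1184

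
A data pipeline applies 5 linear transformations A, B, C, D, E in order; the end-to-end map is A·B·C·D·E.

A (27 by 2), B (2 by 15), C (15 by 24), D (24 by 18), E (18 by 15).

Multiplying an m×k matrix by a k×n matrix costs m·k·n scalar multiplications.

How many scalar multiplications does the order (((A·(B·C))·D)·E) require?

(B·C): 2×15 by 15×24 → 2×24, cost 2·15·24 = 720
(A·(B·C)): 27×2 by 2×24 → 27×24, cost 27·2·24 = 1296; cumulative 2016
((A·(B·C))·D): 27×24 by 24×18 → 27×18, cost 27·24·18 = 11664; cumulative 13680
(((A·(B·C))·D)·E): 27×18 by 18×15 → 27×15, cost 27·18·15 = 7290; cumulative 20970
Total: 20970 scalar multiplications.

20970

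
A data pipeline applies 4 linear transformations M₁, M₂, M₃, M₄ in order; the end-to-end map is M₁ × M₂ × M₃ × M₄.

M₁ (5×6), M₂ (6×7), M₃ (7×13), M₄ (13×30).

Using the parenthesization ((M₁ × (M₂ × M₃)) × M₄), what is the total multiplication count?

2886

(M₂ × M₃): 6×7 by 7×13 → 6×13, cost 6·7·13 = 546
(M₁ × (M₂ × M₃)): 5×6 by 6×13 → 5×13, cost 5·6·13 = 390; cumulative 936
((M₁ × (M₂ × M₃)) × M₄): 5×13 by 13×30 → 5×30, cost 5·13·30 = 1950; cumulative 2886
Total: 2886 scalar multiplications.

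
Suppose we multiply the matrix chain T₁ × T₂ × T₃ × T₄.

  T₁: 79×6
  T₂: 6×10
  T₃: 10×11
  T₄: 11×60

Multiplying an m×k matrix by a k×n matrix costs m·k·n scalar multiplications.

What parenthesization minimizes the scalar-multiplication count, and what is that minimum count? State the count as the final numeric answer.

33060

Adjacent pairs: T₁T₂ = 79·6·10 = 4740; T₂T₃ = 6·10·11 = 660; T₃T₄ = 10·11·60 = 6600.
Length 3: T₁..T₃: k=1: 0+660+79·6·11=5874; k=2: 4740+0+79·10·11=13430 → min 5874 | T₂..T₄: k=2: 0+6600+6·10·60=10200; k=3: 660+0+6·11·60=4620 → min 4620.
Length 4: T₁..T₄: k=1: 0+4620+79·6·60=33060; k=2: 4740+6600+79·10·60=58740; k=3: 5874+0+79·11·60=58014 → min 33060.
Optimal parenthesization: (T₁ × ((T₂ × T₃) × T₄)) with cost 33060.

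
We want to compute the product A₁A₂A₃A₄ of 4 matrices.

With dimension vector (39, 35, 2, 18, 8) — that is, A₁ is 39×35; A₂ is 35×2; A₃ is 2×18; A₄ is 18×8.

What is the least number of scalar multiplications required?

Adjacent pairs: A₁A₂ = 39·35·2 = 2730; A₂A₃ = 35·2·18 = 1260; A₃A₄ = 2·18·8 = 288.
Length 3: A₁..A₃: k=1: 0+1260+39·35·18=25830; k=2: 2730+0+39·2·18=4134 → min 4134 | A₂..A₄: k=2: 0+288+35·2·8=848; k=3: 1260+0+35·18·8=6300 → min 848.
Length 4: A₁..A₄: k=1: 0+848+39·35·8=11768; k=2: 2730+288+39·2·8=3642; k=3: 4134+0+39·18·8=9750 → min 3642.
Optimal order: ((A₁A₂)(A₃A₄)) with cost 3642.

3642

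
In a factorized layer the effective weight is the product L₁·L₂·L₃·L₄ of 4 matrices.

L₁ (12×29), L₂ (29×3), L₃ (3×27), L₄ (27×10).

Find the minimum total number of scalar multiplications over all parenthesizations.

2214

Adjacent pairs: L₁L₂ = 12·29·3 = 1044; L₂L₃ = 29·3·27 = 2349; L₃L₄ = 3·27·10 = 810.
Length 3: L₁..L₃: k=1: 0+2349+12·29·27=11745; k=2: 1044+0+12·3·27=2016 → min 2016 | L₂..L₄: k=2: 0+810+29·3·10=1680; k=3: 2349+0+29·27·10=10179 → min 1680.
Length 4: L₁..L₄: k=1: 0+1680+12·29·10=5160; k=2: 1044+810+12·3·10=2214; k=3: 2016+0+12·27·10=5256 → min 2214.
Optimal order: ((L₁·L₂)·(L₃·L₄)) with cost 2214.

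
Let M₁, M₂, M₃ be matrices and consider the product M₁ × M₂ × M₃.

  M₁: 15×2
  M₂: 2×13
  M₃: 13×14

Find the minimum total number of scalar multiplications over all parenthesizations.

Order (M₁ × (M₂ × M₃)): (M₂ × M₃): 2×13 by 13×14 → 2×14, cost 2·13·14 = 364; (M₁ × (M₂ × M₃)): 15×2 by 2×14 → 15×14, cost 15·2·14 = 420; cumulative 784. Total 784.
Order ((M₁ × M₂) × M₃): (M₁ × M₂): 15×2 by 2×13 → 15×13, cost 15·2·13 = 390; ((M₁ × M₂) × M₃): 15×13 by 13×14 → 15×14, cost 15·13·14 = 2730; cumulative 3120. Total 3120.
Minimum: 784.

784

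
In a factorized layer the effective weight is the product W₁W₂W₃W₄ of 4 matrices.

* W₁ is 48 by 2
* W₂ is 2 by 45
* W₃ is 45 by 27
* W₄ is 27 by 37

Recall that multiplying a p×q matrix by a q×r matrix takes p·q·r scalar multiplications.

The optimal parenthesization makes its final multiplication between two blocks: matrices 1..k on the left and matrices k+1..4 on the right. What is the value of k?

Adjacent pairs: W₁W₂ = 48·2·45 = 4320; W₂W₃ = 2·45·27 = 2430; W₃W₄ = 45·27·37 = 44955.
Length 3: W₁..W₃: k=1: 0+2430+48·2·27=5022; k=2: 4320+0+48·45·27=62640 → min 5022 | W₂..W₄: k=2: 0+44955+2·45·37=48285; k=3: 2430+0+2·27·37=4428 → min 4428.
Top-level splits: k=1: (W₁..W₁)·(W₂..W₄) → 0+4428+48·2·37 = 7980; k=2: (W₁..W₂)·(W₃..W₄) → 4320+44955+48·45·37 = 129195; k=3: (W₁..W₃)·(W₄..W₄) → 5022+0+48·27·37 = 52974.
Best split is after W₁, i.e. k = 1.

1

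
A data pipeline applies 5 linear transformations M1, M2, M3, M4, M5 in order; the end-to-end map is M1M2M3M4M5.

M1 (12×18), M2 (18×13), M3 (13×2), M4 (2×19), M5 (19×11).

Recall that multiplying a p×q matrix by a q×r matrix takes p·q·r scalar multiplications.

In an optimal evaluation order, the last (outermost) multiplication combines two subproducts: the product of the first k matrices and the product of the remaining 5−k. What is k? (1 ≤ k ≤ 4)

Adjacent pairs: M1M2 = 12·18·13 = 2808; M2M3 = 18·13·2 = 468; M3M4 = 13·2·19 = 494; M4M5 = 2·19·11 = 418.
Length 3: M1..M3: k=1: 0+468+12·18·2=900; k=2: 2808+0+12·13·2=3120 → min 900 | M2..M4: k=2: 0+494+18·13·19=4940; k=3: 468+0+18·2·19=1152 → min 1152 | M3..M5: k=3: 0+418+13·2·11=704; k=4: 494+0+13·19·11=3211 → min 704.
Length 4: M1..M4: k=1: 0+1152+12·18·19=5256; k=2: 2808+494+12·13·19=6266; k=3: 900+0+12·2·19=1356 → min 1356 | M2..M5: k=2: 0+704+18·13·11=3278; k=3: 468+418+18·2·11=1282; k=4: 1152+0+18·19·11=4914 → min 1282.
Top-level splits: k=1: (M1..M1)·(M2..M5) → 0+1282+12·18·11 = 3658; k=2: (M1..M2)·(M3..M5) → 2808+704+12·13·11 = 5228; k=3: (M1..M3)·(M4..M5) → 900+418+12·2·11 = 1582; k=4: (M1..M4)·(M5..M5) → 1356+0+12·19·11 = 3864.
Best split is after M3, i.e. k = 3.

3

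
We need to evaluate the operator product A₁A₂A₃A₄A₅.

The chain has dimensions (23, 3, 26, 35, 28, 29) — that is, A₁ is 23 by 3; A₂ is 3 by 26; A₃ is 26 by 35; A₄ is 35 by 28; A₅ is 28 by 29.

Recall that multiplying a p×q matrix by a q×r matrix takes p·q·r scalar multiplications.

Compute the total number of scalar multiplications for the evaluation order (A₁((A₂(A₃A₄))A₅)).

32101

(A₃A₄): 26×35 by 35×28 → 26×28, cost 26·35·28 = 25480
(A₂(A₃A₄)): 3×26 by 26×28 → 3×28, cost 3·26·28 = 2184; cumulative 27664
((A₂(A₃A₄))A₅): 3×28 by 28×29 → 3×29, cost 3·28·29 = 2436; cumulative 30100
(A₁((A₂(A₃A₄))A₅)): 23×3 by 3×29 → 23×29, cost 23·3·29 = 2001; cumulative 32101
Total: 32101 scalar multiplications.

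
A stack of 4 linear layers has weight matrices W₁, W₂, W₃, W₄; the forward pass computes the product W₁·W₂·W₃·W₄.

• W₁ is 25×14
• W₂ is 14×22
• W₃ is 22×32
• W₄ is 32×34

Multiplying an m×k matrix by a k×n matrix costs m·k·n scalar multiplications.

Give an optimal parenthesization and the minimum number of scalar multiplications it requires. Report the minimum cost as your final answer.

36988

Adjacent pairs: W₁W₂ = 25·14·22 = 7700; W₂W₃ = 14·22·32 = 9856; W₃W₄ = 22·32·34 = 23936.
Length 3: W₁..W₃: k=1: 0+9856+25·14·32=21056; k=2: 7700+0+25·22·32=25300 → min 21056 | W₂..W₄: k=2: 0+23936+14·22·34=34408; k=3: 9856+0+14·32·34=25088 → min 25088.
Length 4: W₁..W₄: k=1: 0+25088+25·14·34=36988; k=2: 7700+23936+25·22·34=50336; k=3: 21056+0+25·32·34=48256 → min 36988.
Optimal parenthesization: (W₁·((W₂·W₃)·W₄)) with cost 36988.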